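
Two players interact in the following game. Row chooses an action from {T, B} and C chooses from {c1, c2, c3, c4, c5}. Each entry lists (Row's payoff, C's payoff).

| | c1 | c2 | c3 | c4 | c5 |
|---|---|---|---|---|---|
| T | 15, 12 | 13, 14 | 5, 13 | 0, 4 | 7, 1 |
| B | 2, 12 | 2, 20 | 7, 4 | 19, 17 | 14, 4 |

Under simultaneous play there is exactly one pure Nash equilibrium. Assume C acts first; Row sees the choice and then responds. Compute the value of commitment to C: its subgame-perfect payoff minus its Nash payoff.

Row best-responds to each possible C move:
- c1 → Row plays T (best of 15, 2); C gets 12.
- c2 → Row plays T (best of 13, 2); C gets 14.
- c3 → Row plays B (best of 5, 7); C gets 4.
- c4 → Row plays B (best of 0, 19); C gets 17.
- c5 → Row plays B (best of 7, 14); C gets 4.
Maximizing over 12, 14, 4, 17, 4, C chooses c4. Subgame-perfect outcome: (B, c4) with payoffs (19, 17).
Under simultaneous play:
Row's best replies: c1→T; c2→T; c3→B; c4→B; c5→B.
C's best replies: T→c2; B→c2.
The unique mutual best reply is (T, c2), giving (13, 14).
C's commitment gain: 17 − 14 = 3.

3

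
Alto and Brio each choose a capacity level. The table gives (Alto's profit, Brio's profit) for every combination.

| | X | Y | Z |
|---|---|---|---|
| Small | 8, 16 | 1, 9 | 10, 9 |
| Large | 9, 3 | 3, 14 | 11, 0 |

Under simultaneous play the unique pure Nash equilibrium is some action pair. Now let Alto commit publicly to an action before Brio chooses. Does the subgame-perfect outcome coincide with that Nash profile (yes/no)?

no

Solve by backward induction (Alto leads).
- Small: Brio compares 16, 9, 9 and picks X; Alto would get 8.
- Large: Brio compares 3, 14, 0 and picks Y; Alto would get 3.
Among 8, 3, the best is 8 at Small. Subgame-perfect outcome: (Small, X) with payoffs (8, 16).
Now find the simultaneous Nash equilibrium.
Alto's best replies: X→Large; Y→Large; Z→Large.
Brio's best replies: Small→X; Large→Y.
The unique mutual best reply is (Large, Y), giving (3, 14).
Sequential outcome (Small, X) differs from the Nash profile (Large, Y).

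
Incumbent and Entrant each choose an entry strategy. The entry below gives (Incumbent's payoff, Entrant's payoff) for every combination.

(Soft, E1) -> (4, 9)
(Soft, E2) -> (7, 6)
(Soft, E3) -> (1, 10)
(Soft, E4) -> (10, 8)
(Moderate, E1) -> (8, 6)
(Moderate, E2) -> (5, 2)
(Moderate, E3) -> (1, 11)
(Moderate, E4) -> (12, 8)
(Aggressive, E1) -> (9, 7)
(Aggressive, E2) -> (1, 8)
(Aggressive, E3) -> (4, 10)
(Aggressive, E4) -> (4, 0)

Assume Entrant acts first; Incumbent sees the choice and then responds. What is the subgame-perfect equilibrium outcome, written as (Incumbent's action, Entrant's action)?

(Aggressive, E3)

Backward induction with Entrant moving first.
- E1 → Incumbent plays Aggressive (best of 4, 8, 9); Entrant gets 7.
- E2 → Incumbent plays Soft (best of 7, 5, 1); Entrant gets 6.
- E3 → Incumbent plays Aggressive (best of 1, 1, 4); Entrant gets 10.
- E4 → Incumbent plays Moderate (best of 10, 12, 4); Entrant gets 8.
Maximizing over 7, 6, 10, 8, Entrant chooses E3. Subgame-perfect outcome: (Aggressive, E3) with payoffs (4, 10).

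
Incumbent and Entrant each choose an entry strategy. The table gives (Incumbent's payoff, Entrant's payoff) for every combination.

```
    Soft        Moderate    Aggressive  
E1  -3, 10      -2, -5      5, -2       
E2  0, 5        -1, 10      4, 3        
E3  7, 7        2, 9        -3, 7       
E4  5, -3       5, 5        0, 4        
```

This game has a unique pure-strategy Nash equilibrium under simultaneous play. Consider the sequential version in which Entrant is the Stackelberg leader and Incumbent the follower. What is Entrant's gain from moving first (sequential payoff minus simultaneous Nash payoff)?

Backward induction with Entrant moving first.
- Soft → Incumbent plays E3 (best of -3, 0, 7, 5); Entrant gets 7.
- Moderate → Incumbent plays E4 (best of -2, -1, 2, 5); Entrant gets 5.
- Aggressive → Incumbent plays E1 (best of 5, 4, -3, 0); Entrant gets -2.
Entrant's induced payoffs are 7, 5, -2, so Entrant commits to Soft. Subgame-perfect outcome: (E3, Soft) with payoffs (7, 7).
For the simultaneous game, intersect best replies.
Incumbent's best replies: Soft→E3; Moderate→E4; Aggressive→E1.
Entrant's best replies: E1→Soft; E2→Moderate; E3→Moderate; E4→Moderate.
The unique mutual best reply is (E4, Moderate), giving (5, 5).
Entrant's commitment gain: 7 − 5 = 2.

2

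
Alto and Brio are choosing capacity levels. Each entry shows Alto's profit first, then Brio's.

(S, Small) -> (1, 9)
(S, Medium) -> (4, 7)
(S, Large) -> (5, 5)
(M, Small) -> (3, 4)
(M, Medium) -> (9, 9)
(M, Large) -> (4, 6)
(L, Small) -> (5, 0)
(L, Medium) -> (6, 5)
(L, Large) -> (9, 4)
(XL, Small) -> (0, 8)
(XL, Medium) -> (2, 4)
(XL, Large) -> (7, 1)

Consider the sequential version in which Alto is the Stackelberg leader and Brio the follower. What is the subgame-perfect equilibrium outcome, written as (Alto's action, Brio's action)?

Work backward from Brio's decision.
- S: BR = Small, leader payoff 1.
- M: BR = Medium, leader payoff 9.
- L: BR = Medium, leader payoff 6.
- XL: BR = Small, leader payoff 0.
Alto's induced payoffs are 1, 9, 6, 0, so Alto commits to M. Subgame-perfect outcome: (M, Medium) with payoffs (9, 9).

(M, Medium)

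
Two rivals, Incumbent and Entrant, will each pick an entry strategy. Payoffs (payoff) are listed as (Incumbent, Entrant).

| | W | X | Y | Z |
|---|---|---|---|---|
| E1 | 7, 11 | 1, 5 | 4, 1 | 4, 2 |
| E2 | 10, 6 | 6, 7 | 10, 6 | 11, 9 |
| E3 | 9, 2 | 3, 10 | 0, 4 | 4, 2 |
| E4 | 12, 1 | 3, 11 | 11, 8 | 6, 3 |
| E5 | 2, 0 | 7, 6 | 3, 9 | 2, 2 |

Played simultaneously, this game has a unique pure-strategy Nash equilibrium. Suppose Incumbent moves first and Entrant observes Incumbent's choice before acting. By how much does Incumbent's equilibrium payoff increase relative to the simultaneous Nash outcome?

Solve by backward induction (Incumbent leads).
- E1 → Entrant plays W (best of 11, 5, 1, 2); Incumbent gets 7.
- E2 → Entrant plays Z (best of 6, 7, 6, 9); Incumbent gets 11.
- E3 → Entrant plays X (best of 2, 10, 4, 2); Incumbent gets 3.
- E4 → Entrant plays X (best of 1, 11, 8, 3); Incumbent gets 3.
- E5 → Entrant plays Y (best of 0, 6, 9, 2); Incumbent gets 3.
Among 7, 11, 3, 3, 3, the best is 11 at E2. Subgame-perfect outcome: (E2, Z) with payoffs (11, 9).
Under simultaneous play:
Incumbent's best replies: W→E4; X→E5; Y→E4; Z→E2.
Entrant's best replies: E1→W; E2→Z; E3→X; E4→X; E5→Y.
The unique mutual best reply is (E2, Z), giving (11, 9).
Incumbent's commitment gain: 11 − 11 = 0.

0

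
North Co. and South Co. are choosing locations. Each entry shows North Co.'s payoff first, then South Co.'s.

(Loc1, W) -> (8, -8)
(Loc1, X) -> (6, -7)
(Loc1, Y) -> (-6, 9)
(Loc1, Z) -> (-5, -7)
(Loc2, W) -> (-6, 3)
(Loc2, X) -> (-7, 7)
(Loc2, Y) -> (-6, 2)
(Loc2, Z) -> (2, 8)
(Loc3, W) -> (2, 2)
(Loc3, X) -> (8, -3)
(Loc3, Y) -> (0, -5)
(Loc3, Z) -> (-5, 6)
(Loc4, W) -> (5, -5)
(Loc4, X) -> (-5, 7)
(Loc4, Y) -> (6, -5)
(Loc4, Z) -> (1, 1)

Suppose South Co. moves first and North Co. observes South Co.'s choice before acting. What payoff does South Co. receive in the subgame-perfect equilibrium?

North Co. best-responds to each possible South Co. move:
- W: North Co. compares 8, -6, 2, 5 and picks Loc1; South Co. would get -8.
- X: North Co. compares 6, -7, 8, -5 and picks Loc3; South Co. would get -3.
- Y: North Co. compares -6, -6, 0, 6 and picks Loc4; South Co. would get -5.
- Z: North Co. compares -5, 2, -5, 1 and picks Loc2; South Co. would get 8.
Among -8, -3, -5, 8, the best is 8 at Z. Subgame-perfect outcome: (Loc2, Z) with payoffs (2, 8).

8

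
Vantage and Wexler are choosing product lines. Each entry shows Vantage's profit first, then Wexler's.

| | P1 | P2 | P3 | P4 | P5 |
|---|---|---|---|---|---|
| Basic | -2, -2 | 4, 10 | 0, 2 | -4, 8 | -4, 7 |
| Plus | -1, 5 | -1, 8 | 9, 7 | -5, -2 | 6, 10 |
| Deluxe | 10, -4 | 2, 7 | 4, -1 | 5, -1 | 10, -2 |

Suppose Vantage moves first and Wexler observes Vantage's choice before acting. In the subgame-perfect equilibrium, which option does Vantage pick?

Backward induction with Vantage moving first.
- Basic: BR = P2, leader payoff 4.
- Plus: BR = P5, leader payoff 6.
- Deluxe: BR = P2, leader payoff 2.
Vantage's induced payoffs are 4, 6, 2, so Vantage commits to Plus. Subgame-perfect outcome: (Plus, P5) with payoffs (6, 10).

Plus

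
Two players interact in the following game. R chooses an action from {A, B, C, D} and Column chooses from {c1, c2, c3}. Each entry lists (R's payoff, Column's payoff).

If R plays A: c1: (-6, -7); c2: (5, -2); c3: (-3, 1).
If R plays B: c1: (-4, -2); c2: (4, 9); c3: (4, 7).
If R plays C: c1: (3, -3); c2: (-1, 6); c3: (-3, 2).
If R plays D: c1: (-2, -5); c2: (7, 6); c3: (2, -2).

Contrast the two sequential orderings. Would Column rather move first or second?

first

If R leads: Column's best replies are A→c3, B→c2, C→c2, D→c2; R's induced payoffs -3, 4, -1, 7; outcome (D, c2), payoffs (7, 6).
If Column leads: R's best replies are c1→C, c2→D, c3→B; Column's induced payoffs -3, 6, 7; outcome (B, c3), payoffs (4, 7).
Column gets 7 moving first and 6 moving second, so Column prefers to move first.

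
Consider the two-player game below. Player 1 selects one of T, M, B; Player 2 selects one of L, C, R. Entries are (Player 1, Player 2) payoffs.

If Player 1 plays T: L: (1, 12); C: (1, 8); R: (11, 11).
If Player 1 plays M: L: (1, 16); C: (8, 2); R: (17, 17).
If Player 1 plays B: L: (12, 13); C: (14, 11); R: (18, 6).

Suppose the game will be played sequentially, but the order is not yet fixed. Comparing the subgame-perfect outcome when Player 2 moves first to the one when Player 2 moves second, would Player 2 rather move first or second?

If Player 1 leads: Player 2's best replies are T→L, M→R, B→L; Player 1's induced payoffs 1, 17, 12; outcome (M, R), payoffs (17, 17).
If Player 2 leads: Player 1's best replies are L→B, C→B, R→B; Player 2's induced payoffs 13, 11, 6; outcome (B, L), payoffs (12, 13).
Player 2 gets 13 moving first and 17 moving second, so Player 2 prefers to move second.

second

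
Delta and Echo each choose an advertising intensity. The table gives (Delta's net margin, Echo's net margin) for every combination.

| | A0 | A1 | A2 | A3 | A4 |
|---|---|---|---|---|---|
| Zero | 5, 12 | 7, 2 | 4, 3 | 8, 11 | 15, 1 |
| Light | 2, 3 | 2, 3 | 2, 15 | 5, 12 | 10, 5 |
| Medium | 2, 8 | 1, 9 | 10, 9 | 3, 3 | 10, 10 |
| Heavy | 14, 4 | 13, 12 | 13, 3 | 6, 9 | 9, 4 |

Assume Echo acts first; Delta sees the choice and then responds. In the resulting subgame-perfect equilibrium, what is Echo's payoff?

12

Backward induction with Echo moving first.
- A0: BR = Heavy, leader payoff 4.
- A1: BR = Heavy, leader payoff 12.
- A2: BR = Heavy, leader payoff 3.
- A3: BR = Zero, leader payoff 11.
- A4: BR = Zero, leader payoff 1.
Echo's induced payoffs are 4, 12, 3, 11, 1, so Echo commits to A1. Subgame-perfect outcome: (Heavy, A1) with payoffs (13, 12).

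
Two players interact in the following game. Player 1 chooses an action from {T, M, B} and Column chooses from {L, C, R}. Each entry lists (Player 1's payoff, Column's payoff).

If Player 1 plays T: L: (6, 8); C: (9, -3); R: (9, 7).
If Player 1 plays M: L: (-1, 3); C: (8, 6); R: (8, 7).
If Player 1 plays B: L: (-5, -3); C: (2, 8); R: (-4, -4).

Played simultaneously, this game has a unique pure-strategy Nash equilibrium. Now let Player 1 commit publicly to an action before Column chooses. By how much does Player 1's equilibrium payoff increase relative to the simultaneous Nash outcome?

Backward induction with Player 1 moving first.
- T: BR = L, leader payoff 6.
- M: BR = R, leader payoff 8.
- B: BR = C, leader payoff 2.
Among 6, 8, 2, the best is 8 at M. Subgame-perfect outcome: (M, R) with payoffs (8, 7).
For the simultaneous game, intersect best replies.
Player 1's best replies: L→T; C→T; R→T.
Column's best replies: T→L; M→R; B→C.
Only (T, L) has each player best-responding; Nash payoffs (6, 8).
Player 1's commitment gain: 8 − 6 = 2.

2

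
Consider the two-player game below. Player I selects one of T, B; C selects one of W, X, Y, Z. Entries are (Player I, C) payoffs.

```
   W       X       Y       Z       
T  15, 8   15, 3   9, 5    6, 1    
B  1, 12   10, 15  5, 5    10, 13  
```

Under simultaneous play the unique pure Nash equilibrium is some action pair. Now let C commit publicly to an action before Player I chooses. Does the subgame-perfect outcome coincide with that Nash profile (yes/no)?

Solve by backward induction (C leads).
- W → Player I plays T (best of 15, 1); C gets 8.
- X → Player I plays T (best of 15, 10); C gets 3.
- Y → Player I plays T (best of 9, 5); C gets 5.
- Z → Player I plays B (best of 6, 10); C gets 13.
C's induced payoffs are 8, 3, 5, 13, so C commits to Z. Subgame-perfect outcome: (B, Z) with payoffs (10, 13).
Now find the simultaneous Nash equilibrium.
Player I's best replies: W→T; X→T; Y→T; Z→B.
C's best replies: T→W; B→X.
The unique mutual best reply is (T, W), giving (15, 8).
Sequential outcome (B, Z) differs from the Nash profile (T, W).

no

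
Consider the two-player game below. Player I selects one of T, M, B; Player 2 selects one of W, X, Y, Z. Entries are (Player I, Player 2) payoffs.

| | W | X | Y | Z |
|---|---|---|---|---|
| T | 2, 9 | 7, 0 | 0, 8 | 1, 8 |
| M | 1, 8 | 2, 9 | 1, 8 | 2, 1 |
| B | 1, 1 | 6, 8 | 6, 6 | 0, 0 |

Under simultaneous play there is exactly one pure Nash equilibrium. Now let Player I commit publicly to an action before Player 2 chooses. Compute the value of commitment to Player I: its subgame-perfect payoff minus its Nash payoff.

4

Player 2 best-responds to each possible Player I move:
- T → Player 2 plays W (best of 9, 0, 8, 8); Player I gets 2.
- M → Player 2 plays X (best of 8, 9, 8, 1); Player I gets 2.
- B → Player 2 plays X (best of 1, 8, 6, 0); Player I gets 6.
Among 2, 2, 6, the best is 6 at B. Subgame-perfect outcome: (B, X) with payoffs (6, 8).
Under simultaneous play:
Player I's best replies: W→T; X→T; Y→B; Z→M.
Player 2's best replies: T→W; M→X; B→X.
The unique mutual best reply is (T, W), giving (2, 9).
Player I's commitment gain: 6 − 2 = 4.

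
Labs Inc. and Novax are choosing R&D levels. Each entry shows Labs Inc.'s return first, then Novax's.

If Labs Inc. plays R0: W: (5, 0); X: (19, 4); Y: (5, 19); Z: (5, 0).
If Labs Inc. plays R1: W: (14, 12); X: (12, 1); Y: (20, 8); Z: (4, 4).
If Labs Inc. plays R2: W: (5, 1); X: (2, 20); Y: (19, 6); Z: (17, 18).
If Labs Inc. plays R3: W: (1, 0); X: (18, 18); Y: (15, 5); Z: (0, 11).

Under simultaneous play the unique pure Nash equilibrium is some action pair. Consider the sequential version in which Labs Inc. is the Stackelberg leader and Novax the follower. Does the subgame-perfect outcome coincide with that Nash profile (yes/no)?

no

Work backward from Novax's decision.
- R0 → Novax plays Y (best of 0, 4, 19, 0); Labs Inc. gets 5.
- R1 → Novax plays W (best of 12, 1, 8, 4); Labs Inc. gets 14.
- R2 → Novax plays X (best of 1, 20, 6, 18); Labs Inc. gets 2.
- R3 → Novax plays X (best of 0, 18, 5, 11); Labs Inc. gets 18.
Maximizing over 5, 14, 2, 18, Labs Inc. chooses R3. Subgame-perfect outcome: (R3, X) with payoffs (18, 18).
Under simultaneous play:
Labs Inc.'s best replies: W→R1; X→R0; Y→R1; Z→R2.
Novax's best replies: R0→Y; R1→W; R2→X; R3→X.
The unique mutual best reply is (R1, W), giving (14, 12).
Sequential outcome (R3, X) differs from the Nash profile (R1, W).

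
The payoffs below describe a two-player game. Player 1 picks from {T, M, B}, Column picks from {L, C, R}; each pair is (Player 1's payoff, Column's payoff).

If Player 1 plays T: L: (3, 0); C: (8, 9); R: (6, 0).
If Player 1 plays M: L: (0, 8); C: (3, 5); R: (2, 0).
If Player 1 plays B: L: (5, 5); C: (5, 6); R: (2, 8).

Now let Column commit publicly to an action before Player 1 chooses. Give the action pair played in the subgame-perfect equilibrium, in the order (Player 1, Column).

(T, C)

Backward induction with Column moving first.
- L: Player 1 compares 3, 0, 5 and picks B; Column would get 5.
- C: Player 1 compares 8, 3, 5 and picks T; Column would get 9.
- R: Player 1 compares 6, 2, 2 and picks T; Column would get 0.
Among 5, 9, 0, the best is 9 at C. Subgame-perfect outcome: (T, C) with payoffs (8, 9).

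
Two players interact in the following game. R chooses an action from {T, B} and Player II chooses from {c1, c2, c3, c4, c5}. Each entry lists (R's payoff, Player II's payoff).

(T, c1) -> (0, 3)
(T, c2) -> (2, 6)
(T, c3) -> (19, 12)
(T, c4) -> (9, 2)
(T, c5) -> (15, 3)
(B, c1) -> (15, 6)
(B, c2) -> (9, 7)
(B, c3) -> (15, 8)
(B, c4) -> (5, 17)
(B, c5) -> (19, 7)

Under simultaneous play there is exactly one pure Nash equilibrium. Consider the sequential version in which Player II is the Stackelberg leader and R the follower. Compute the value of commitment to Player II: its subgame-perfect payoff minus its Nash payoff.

0

Backward induction with Player II moving first.
- c1: BR = B, leader payoff 6.
- c2: BR = B, leader payoff 7.
- c3: BR = T, leader payoff 12.
- c4: BR = T, leader payoff 2.
- c5: BR = B, leader payoff 7.
Among 6, 7, 12, 2, 7, the best is 12 at c3. Subgame-perfect outcome: (T, c3) with payoffs (19, 12).
Now find the simultaneous Nash equilibrium.
R's best replies: c1→B; c2→B; c3→T; c4→T; c5→B.
Player II's best replies: T→c3; B→c4.
The unique mutual best reply is (T, c3), giving (19, 12).
Player II's commitment gain: 12 − 12 = 0.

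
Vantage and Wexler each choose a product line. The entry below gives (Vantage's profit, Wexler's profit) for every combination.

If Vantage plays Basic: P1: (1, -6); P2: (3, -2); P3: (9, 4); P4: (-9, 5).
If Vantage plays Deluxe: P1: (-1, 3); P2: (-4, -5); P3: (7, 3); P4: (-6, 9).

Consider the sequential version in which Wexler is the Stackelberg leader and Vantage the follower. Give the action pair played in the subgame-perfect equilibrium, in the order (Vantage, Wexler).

(Deluxe, P4)

Backward induction with Wexler moving first.
- P1: Vantage compares 1, -1 and picks Basic; Wexler would get -6.
- P2: Vantage compares 3, -4 and picks Basic; Wexler would get -2.
- P3: Vantage compares 9, 7 and picks Basic; Wexler would get 4.
- P4: Vantage compares -9, -6 and picks Deluxe; Wexler would get 9.
Maximizing over -6, -2, 4, 9, Wexler chooses P4. Subgame-perfect outcome: (Deluxe, P4) with payoffs (-6, 9).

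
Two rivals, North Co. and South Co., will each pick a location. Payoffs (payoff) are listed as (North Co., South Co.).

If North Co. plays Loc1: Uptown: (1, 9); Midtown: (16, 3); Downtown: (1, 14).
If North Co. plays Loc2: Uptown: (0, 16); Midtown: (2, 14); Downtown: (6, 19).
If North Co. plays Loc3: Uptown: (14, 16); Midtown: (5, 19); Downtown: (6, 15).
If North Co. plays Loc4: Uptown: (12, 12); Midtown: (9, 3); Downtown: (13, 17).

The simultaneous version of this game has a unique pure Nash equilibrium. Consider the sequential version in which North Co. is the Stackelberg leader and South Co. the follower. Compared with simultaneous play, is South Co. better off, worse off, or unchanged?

South Co. best-responds to each possible North Co. move:
- Loc1: BR = Downtown, leader payoff 1.
- Loc2: BR = Downtown, leader payoff 6.
- Loc3: BR = Midtown, leader payoff 5.
- Loc4: BR = Downtown, leader payoff 13.
Maximizing over 1, 6, 5, 13, North Co. chooses Loc4. Subgame-perfect outcome: (Loc4, Downtown) with payoffs (13, 17).
For the simultaneous game, intersect best replies.
North Co.'s best replies: Uptown→Loc3; Midtown→Loc1; Downtown→Loc4.
South Co.'s best replies: Loc1→Downtown; Loc2→Downtown; Loc3→Midtown; Loc4→Downtown.
The unique mutual best reply is (Loc4, Downtown), giving (13, 17).
South Co. earns 17 sequentially versus 17 at the Nash outcome: unchanged.

unchanged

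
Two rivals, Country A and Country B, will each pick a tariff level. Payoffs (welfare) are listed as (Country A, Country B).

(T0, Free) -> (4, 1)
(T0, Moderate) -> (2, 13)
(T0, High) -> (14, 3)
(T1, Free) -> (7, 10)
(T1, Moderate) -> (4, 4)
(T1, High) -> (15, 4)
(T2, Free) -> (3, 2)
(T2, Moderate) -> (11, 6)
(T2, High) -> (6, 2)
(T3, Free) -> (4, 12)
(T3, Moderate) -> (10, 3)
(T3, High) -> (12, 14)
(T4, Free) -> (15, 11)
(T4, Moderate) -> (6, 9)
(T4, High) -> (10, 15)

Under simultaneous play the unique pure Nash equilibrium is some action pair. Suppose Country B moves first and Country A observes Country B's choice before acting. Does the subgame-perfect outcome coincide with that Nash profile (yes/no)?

Backward induction with Country B moving first.
- Free: BR = T4, leader payoff 11.
- Moderate: BR = T2, leader payoff 6.
- High: BR = T1, leader payoff 4.
Country B's induced payoffs are 11, 6, 4, so Country B commits to Free. Subgame-perfect outcome: (T4, Free) with payoffs (15, 11).
Now find the simultaneous Nash equilibrium.
Country A's best replies: Free→T4; Moderate→T2; High→T1.
Country B's best replies: T0→Moderate; T1→Free; T2→Moderate; T3→High; T4→High.
Only (T2, Moderate) has each player best-responding; Nash payoffs (11, 6).
Sequential outcome (T4, Free) differs from the Nash profile (T2, Moderate).

no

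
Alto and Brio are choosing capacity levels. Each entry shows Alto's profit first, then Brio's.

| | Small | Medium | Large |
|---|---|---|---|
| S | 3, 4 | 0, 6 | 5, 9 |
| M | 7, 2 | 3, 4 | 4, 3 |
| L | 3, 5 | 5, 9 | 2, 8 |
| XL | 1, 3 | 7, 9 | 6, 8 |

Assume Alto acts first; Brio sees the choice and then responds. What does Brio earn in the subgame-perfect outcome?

Work backward from Brio's decision.
- S: BR = Large, leader payoff 5.
- M: BR = Medium, leader payoff 3.
- L: BR = Medium, leader payoff 5.
- XL: BR = Medium, leader payoff 7.
Alto's induced payoffs are 5, 3, 5, 7, so Alto commits to XL. Subgame-perfect outcome: (XL, Medium) with payoffs (7, 9).

9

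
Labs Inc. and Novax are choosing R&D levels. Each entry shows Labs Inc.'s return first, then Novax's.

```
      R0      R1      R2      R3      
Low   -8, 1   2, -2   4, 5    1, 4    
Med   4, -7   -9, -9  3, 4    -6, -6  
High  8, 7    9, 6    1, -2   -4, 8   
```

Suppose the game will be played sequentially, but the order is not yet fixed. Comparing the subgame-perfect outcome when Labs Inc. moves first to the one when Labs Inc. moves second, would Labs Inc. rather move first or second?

If Labs Inc. leads: Novax's best replies are Low→R2, Med→R2, High→R3; Labs Inc.'s induced payoffs 4, 3, -4; outcome (Low, R2), payoffs (4, 5).
If Novax leads: Labs Inc.'s best replies are R0→High, R1→High, R2→Low, R3→Low; Novax's induced payoffs 7, 6, 5, 4; outcome (High, R0), payoffs (8, 7).
Labs Inc. gets 4 moving first and 8 moving second, so Labs Inc. prefers to move second.

second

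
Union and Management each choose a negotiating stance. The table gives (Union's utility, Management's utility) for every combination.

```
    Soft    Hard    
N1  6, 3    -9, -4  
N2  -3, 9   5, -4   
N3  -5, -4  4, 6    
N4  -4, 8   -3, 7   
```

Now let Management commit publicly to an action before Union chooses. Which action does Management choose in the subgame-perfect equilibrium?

Solve by backward induction (Management leads).
- Soft → Union plays N1 (best of 6, -3, -5, -4); Management gets 3.
- Hard → Union plays N2 (best of -9, 5, 4, -3); Management gets -4.
Management's induced payoffs are 3, -4, so Management commits to Soft. Subgame-perfect outcome: (N1, Soft) with payoffs (6, 3).

Soft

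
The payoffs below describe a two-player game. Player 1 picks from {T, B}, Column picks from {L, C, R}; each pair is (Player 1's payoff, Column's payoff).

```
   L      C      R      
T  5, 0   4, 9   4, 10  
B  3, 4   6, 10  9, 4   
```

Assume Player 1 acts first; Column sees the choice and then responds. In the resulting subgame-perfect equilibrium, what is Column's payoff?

10

Column best-responds to each possible Player 1 move:
- T: BR = R, leader payoff 4.
- B: BR = C, leader payoff 6.
Maximizing over 4, 6, Player 1 chooses B. Subgame-perfect outcome: (B, C) with payoffs (6, 10).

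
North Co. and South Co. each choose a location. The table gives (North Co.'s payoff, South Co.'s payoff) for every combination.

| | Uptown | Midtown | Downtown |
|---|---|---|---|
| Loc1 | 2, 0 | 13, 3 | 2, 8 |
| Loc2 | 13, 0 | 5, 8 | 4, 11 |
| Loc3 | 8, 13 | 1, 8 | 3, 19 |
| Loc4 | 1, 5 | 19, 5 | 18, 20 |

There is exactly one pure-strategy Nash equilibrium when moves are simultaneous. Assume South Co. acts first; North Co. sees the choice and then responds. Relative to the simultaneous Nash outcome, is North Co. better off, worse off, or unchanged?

Solve by backward induction (South Co. leads).
- Uptown → North Co. plays Loc2 (best of 2, 13, 8, 1); South Co. gets 0.
- Midtown → North Co. plays Loc4 (best of 13, 5, 1, 19); South Co. gets 5.
- Downtown → North Co. plays Loc4 (best of 2, 4, 3, 18); South Co. gets 20.
Maximizing over 0, 5, 20, South Co. chooses Downtown. Subgame-perfect outcome: (Loc4, Downtown) with payoffs (18, 20).
Under simultaneous play:
North Co.'s best replies: Uptown→Loc2; Midtown→Loc4; Downtown→Loc4.
South Co.'s best replies: Loc1→Downtown; Loc2→Downtown; Loc3→Downtown; Loc4→Downtown.
Only (Loc4, Downtown) has each player best-responding; Nash payoffs (18, 20).
North Co. earns 18 sequentially versus 18 at the Nash outcome: unchanged.

unchanged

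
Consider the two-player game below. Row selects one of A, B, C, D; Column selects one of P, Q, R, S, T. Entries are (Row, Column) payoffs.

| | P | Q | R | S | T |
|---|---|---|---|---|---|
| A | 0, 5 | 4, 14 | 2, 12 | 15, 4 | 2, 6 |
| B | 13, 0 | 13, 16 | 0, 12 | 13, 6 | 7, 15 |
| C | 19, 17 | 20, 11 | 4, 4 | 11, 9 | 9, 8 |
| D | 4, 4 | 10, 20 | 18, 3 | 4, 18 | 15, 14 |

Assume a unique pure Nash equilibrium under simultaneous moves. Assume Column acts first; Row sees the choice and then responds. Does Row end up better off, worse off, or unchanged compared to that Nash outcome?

unchanged

Work backward from Row's decision.
- P: Row compares 0, 13, 19, 4 and picks C; Column would get 17.
- Q: Row compares 4, 13, 20, 10 and picks C; Column would get 11.
- R: Row compares 2, 0, 4, 18 and picks D; Column would get 3.
- S: Row compares 15, 13, 11, 4 and picks A; Column would get 4.
- T: Row compares 2, 7, 9, 15 and picks D; Column would get 14.
Column's induced payoffs are 17, 11, 3, 4, 14, so Column commits to P. Subgame-perfect outcome: (C, P) with payoffs (19, 17).
Now find the simultaneous Nash equilibrium.
Row's best replies: P→C; Q→C; R→D; S→A; T→D.
Column's best replies: A→Q; B→Q; C→P; D→Q.
The unique mutual best reply is (C, P), giving (19, 17).
Row earns 19 sequentially versus 19 at the Nash outcome: unchanged.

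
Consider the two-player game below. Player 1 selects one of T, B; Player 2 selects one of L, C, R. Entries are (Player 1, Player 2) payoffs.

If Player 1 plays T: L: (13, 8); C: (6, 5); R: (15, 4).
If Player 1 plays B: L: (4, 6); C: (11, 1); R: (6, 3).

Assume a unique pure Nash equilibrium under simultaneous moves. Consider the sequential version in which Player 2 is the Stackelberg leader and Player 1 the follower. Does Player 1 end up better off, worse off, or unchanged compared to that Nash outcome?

unchanged

Backward induction with Player 2 moving first.
- L: BR = T, leader payoff 8.
- C: BR = B, leader payoff 1.
- R: BR = T, leader payoff 4.
Player 2's induced payoffs are 8, 1, 4, so Player 2 commits to L. Subgame-perfect outcome: (T, L) with payoffs (13, 8).
Now find the simultaneous Nash equilibrium.
Player 1's best replies: L→T; C→B; R→T.
Player 2's best replies: T→L; B→L.
Only (T, L) has each player best-responding; Nash payoffs (13, 8).
Player 1 earns 13 sequentially versus 13 at the Nash outcome: unchanged.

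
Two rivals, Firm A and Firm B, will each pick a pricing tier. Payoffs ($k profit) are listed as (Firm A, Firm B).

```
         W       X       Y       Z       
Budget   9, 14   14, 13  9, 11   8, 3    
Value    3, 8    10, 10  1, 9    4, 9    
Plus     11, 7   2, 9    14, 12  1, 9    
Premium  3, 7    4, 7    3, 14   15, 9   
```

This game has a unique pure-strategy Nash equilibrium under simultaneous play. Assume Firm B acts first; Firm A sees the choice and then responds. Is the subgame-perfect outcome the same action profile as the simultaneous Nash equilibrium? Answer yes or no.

no

Work backward from Firm A's decision.
- W → Firm A plays Plus (best of 9, 3, 11, 3); Firm B gets 7.
- X → Firm A plays Budget (best of 14, 10, 2, 4); Firm B gets 13.
- Y → Firm A plays Plus (best of 9, 1, 14, 3); Firm B gets 12.
- Z → Firm A plays Premium (best of 8, 4, 1, 15); Firm B gets 9.
Maximizing over 7, 13, 12, 9, Firm B chooses X. Subgame-perfect outcome: (Budget, X) with payoffs (14, 13).
For the simultaneous game, intersect best replies.
Firm A's best replies: W→Plus; X→Budget; Y→Plus; Z→Premium.
Firm B's best replies: Budget→W; Value→X; Plus→Y; Premium→Y.
The unique mutual best reply is (Plus, Y), giving (14, 12).
Sequential outcome (Budget, X) differs from the Nash profile (Plus, Y).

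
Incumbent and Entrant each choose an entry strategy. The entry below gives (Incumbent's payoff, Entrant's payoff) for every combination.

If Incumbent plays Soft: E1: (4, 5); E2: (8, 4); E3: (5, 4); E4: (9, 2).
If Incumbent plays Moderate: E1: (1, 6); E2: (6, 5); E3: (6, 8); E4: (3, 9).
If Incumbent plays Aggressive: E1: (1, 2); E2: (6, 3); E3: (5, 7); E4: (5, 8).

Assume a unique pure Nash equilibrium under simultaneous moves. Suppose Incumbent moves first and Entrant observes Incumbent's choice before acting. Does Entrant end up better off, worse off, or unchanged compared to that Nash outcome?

better off

Solve by backward induction (Incumbent leads).
- Soft: Entrant compares 5, 4, 4, 2 and picks E1; Incumbent would get 4.
- Moderate: Entrant compares 6, 5, 8, 9 and picks E4; Incumbent would get 3.
- Aggressive: Entrant compares 2, 3, 7, 8 and picks E4; Incumbent would get 5.
Maximizing over 4, 3, 5, Incumbent chooses Aggressive. Subgame-perfect outcome: (Aggressive, E4) with payoffs (5, 8).
Now find the simultaneous Nash equilibrium.
Incumbent's best replies: E1→Soft; E2→Soft; E3→Moderate; E4→Soft.
Entrant's best replies: Soft→E1; Moderate→E4; Aggressive→E4.
Only (Soft, E1) has each player best-responding; Nash payoffs (4, 5).
Entrant earns 8 sequentially versus 5 at the Nash outcome: better off.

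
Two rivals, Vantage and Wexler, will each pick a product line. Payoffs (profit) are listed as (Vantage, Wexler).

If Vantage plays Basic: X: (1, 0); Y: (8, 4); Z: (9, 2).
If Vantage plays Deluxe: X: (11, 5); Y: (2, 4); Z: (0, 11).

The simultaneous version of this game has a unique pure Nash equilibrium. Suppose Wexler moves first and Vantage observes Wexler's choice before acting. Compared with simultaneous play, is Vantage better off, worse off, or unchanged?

better off

Solve by backward induction (Wexler leads).
- X: BR = Deluxe, leader payoff 5.
- Y: BR = Basic, leader payoff 4.
- Z: BR = Basic, leader payoff 2.
Maximizing over 5, 4, 2, Wexler chooses X. Subgame-perfect outcome: (Deluxe, X) with payoffs (11, 5).
Now find the simultaneous Nash equilibrium.
Vantage's best replies: X→Deluxe; Y→Basic; Z→Basic.
Wexler's best replies: Basic→Y; Deluxe→Z.
Only (Basic, Y) has each player best-responding; Nash payoffs (8, 4).
Vantage earns 11 sequentially versus 8 at the Nash outcome: better off.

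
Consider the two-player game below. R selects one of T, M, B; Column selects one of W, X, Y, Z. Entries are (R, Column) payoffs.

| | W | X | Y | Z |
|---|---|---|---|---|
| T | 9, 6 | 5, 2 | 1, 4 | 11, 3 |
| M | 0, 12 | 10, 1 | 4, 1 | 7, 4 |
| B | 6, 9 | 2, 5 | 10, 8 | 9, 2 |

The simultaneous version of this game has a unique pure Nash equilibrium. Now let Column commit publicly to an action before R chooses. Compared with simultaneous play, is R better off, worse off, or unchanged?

Backward induction with Column moving first.
- W: BR = T, leader payoff 6.
- X: BR = M, leader payoff 1.
- Y: BR = B, leader payoff 8.
- Z: BR = T, leader payoff 3.
Column's induced payoffs are 6, 1, 8, 3, so Column commits to Y. Subgame-perfect outcome: (B, Y) with payoffs (10, 8).
Under simultaneous play:
R's best replies: W→T; X→M; Y→B; Z→T.
Column's best replies: T→W; M→W; B→W.
The unique mutual best reply is (T, W), giving (9, 6).
R earns 10 sequentially versus 9 at the Nash outcome: better off.

better off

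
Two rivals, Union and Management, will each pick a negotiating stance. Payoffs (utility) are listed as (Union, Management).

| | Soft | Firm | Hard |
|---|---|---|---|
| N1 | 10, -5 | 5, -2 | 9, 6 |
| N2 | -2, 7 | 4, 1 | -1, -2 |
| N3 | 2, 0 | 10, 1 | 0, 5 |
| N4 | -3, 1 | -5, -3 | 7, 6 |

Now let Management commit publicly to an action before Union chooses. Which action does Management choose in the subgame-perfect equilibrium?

Hard

Union best-responds to each possible Management move:
- Soft: Union compares 10, -2, 2, -3 and picks N1; Management would get -5.
- Firm: Union compares 5, 4, 10, -5 and picks N3; Management would get 1.
- Hard: Union compares 9, -1, 0, 7 and picks N1; Management would get 6.
Management's induced payoffs are -5, 1, 6, so Management commits to Hard. Subgame-perfect outcome: (N1, Hard) with payoffs (9, 6).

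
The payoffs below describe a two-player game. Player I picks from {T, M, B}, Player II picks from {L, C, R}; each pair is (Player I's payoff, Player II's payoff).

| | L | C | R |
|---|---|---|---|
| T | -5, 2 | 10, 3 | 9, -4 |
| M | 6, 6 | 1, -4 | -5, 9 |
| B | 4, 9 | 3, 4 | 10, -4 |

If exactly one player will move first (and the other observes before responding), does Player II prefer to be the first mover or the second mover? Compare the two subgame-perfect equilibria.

If Player I leads: Player II's best replies are T→C, M→R, B→L; Player I's induced payoffs 10, -5, 4; outcome (T, C), payoffs (10, 3).
If Player II leads: Player I's best replies are L→M, C→T, R→B; Player II's induced payoffs 6, 3, -4; outcome (M, L), payoffs (6, 6).
Player II gets 6 moving first and 3 moving second, so Player II prefers to move first.

first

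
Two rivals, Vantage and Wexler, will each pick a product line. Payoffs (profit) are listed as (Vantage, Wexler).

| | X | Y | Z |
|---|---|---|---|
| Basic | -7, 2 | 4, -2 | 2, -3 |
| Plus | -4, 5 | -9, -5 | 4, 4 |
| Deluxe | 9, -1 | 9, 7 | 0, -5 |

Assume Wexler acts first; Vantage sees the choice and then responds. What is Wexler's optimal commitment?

Y

Solve by backward induction (Wexler leads).
- X → Vantage plays Deluxe (best of -7, -4, 9); Wexler gets -1.
- Y → Vantage plays Deluxe (best of 4, -9, 9); Wexler gets 7.
- Z → Vantage plays Plus (best of 2, 4, 0); Wexler gets 4.
Maximizing over -1, 7, 4, Wexler chooses Y. Subgame-perfect outcome: (Deluxe, Y) with payoffs (9, 7).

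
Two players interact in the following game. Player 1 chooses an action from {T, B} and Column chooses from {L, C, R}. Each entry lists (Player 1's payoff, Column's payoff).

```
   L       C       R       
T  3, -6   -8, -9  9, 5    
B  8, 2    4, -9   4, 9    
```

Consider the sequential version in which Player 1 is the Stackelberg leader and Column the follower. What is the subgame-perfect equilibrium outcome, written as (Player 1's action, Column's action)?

(T, R)

Backward induction with Player 1 moving first.
- T: Column compares -6, -9, 5 and picks R; Player 1 would get 9.
- B: Column compares 2, -9, 9 and picks R; Player 1 would get 4.
Maximizing over 9, 4, Player 1 chooses T. Subgame-perfect outcome: (T, R) with payoffs (9, 5).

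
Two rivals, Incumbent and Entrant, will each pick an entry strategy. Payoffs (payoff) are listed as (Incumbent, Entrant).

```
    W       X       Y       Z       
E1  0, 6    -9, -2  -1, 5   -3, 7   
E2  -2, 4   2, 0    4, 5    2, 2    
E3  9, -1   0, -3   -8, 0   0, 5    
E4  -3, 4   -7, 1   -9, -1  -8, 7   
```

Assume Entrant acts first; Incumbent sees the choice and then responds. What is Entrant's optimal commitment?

Y

Incumbent best-responds to each possible Entrant move:
- W: Incumbent compares 0, -2, 9, -3 and picks E3; Entrant would get -1.
- X: Incumbent compares -9, 2, 0, -7 and picks E2; Entrant would get 0.
- Y: Incumbent compares -1, 4, -8, -9 and picks E2; Entrant would get 5.
- Z: Incumbent compares -3, 2, 0, -8 and picks E2; Entrant would get 2.
Among -1, 0, 5, 2, the best is 5 at Y. Subgame-perfect outcome: (E2, Y) with payoffs (4, 5).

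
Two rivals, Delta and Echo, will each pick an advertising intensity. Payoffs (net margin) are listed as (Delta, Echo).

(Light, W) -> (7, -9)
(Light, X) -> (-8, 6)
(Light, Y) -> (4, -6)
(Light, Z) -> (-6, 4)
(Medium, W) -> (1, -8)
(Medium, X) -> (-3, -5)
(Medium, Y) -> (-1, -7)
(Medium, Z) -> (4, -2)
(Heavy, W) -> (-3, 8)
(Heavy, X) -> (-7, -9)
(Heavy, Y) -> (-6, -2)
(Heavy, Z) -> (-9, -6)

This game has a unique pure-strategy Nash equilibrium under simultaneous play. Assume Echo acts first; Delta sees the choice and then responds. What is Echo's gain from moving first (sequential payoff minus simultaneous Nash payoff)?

Delta best-responds to each possible Echo move:
- W: BR = Light, leader payoff -9.
- X: BR = Medium, leader payoff -5.
- Y: BR = Light, leader payoff -6.
- Z: BR = Medium, leader payoff -2.
Maximizing over -9, -5, -6, -2, Echo chooses Z. Subgame-perfect outcome: (Medium, Z) with payoffs (4, -2).
Under simultaneous play:
Delta's best replies: W→Light; X→Medium; Y→Light; Z→Medium.
Echo's best replies: Light→X; Medium→Z; Heavy→W.
Only (Medium, Z) has each player best-responding; Nash payoffs (4, -2).
Echo's commitment gain: -2 − -2 = 0.

0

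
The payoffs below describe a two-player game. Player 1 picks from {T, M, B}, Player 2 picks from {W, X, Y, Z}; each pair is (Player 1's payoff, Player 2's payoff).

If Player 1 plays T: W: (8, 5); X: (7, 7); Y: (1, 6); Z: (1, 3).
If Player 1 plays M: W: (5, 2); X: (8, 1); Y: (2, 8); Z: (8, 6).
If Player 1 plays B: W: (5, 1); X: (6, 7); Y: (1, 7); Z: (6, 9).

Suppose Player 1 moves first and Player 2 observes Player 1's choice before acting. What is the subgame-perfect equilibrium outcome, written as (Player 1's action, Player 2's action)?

Solve by backward induction (Player 1 leads).
- T → Player 2 plays X (best of 5, 7, 6, 3); Player 1 gets 7.
- M → Player 2 plays Y (best of 2, 1, 8, 6); Player 1 gets 2.
- B → Player 2 plays Z (best of 1, 7, 7, 9); Player 1 gets 6.
Player 1's induced payoffs are 7, 2, 6, so Player 1 commits to T. Subgame-perfect outcome: (T, X) with payoffs (7, 7).

(T, X)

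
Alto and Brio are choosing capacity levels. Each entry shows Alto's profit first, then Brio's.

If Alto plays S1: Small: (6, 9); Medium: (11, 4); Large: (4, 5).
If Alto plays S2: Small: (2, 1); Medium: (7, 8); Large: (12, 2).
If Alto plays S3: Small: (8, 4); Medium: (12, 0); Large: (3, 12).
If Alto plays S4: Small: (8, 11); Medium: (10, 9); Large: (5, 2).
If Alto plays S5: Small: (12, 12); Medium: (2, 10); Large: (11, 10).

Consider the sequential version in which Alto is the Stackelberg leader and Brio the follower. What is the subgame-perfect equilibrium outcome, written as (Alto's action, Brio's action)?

Backward induction with Alto moving first.
- S1: BR = Small, leader payoff 6.
- S2: BR = Medium, leader payoff 7.
- S3: BR = Large, leader payoff 3.
- S4: BR = Small, leader payoff 8.
- S5: BR = Small, leader payoff 12.
Among 6, 7, 3, 8, 12, the best is 12 at S5. Subgame-perfect outcome: (S5, Small) with payoffs (12, 12).

(S5, Small)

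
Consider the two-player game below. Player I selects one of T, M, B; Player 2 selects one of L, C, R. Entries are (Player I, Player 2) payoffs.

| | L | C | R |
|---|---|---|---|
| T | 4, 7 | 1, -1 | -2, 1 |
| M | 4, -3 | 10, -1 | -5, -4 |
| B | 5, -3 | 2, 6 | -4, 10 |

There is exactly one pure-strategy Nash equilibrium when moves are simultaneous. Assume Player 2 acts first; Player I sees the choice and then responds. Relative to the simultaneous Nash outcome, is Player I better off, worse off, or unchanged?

Player I best-responds to each possible Player 2 move:
- L: Player I compares 4, 4, 5 and picks B; Player 2 would get -3.
- C: Player I compares 1, 10, 2 and picks M; Player 2 would get -1.
- R: Player I compares -2, -5, -4 and picks T; Player 2 would get 1.
Among -3, -1, 1, the best is 1 at R. Subgame-perfect outcome: (T, R) with payoffs (-2, 1).
For the simultaneous game, intersect best replies.
Player I's best replies: L→B; C→M; R→T.
Player 2's best replies: T→L; M→C; B→R.
Only (M, C) has each player best-responding; Nash payoffs (10, -1).
Player I earns -2 sequentially versus 10 at the Nash outcome: worse off.

worse off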